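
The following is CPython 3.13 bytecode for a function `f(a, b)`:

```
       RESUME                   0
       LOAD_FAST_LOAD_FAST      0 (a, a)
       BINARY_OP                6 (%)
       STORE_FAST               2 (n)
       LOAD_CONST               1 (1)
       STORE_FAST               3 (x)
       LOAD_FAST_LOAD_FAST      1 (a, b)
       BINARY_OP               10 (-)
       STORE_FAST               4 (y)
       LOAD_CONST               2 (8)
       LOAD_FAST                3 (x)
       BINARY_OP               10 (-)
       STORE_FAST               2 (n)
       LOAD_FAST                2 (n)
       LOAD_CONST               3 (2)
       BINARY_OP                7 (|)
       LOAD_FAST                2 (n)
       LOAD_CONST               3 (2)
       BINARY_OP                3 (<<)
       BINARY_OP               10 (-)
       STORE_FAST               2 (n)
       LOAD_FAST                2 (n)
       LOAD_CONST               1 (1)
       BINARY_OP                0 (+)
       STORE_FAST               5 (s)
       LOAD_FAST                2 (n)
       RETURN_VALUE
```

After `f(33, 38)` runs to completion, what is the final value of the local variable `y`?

LOAD_FAST_LOAD_FAST a,a → push 33,33. Stack: [33, 33]
BINARY_OP % → 33 % 33 = 0. Stack: [0]
STORE_FAST n → n=0. Stack: []
LOAD_CONST → push 1. Stack: [1]
STORE_FAST x → x=1. Stack: []
LOAD_FAST_LOAD_FAST a,b → push 33,38. Stack: [33, 38]
BINARY_OP - → 33 - 38 = -5. Stack: [-5]
STORE_FAST y → y=-5. Stack: []
LOAD_CONST → push 8. Stack: [8]
LOAD_FAST x → push 1. Stack: [8, 1]
BINARY_OP - → 8 - 1 = 7. Stack: [7]
STORE_FAST n → n=7. Stack: []
LOAD_FAST n → push 7. Stack: [7]
LOAD_CONST → push 2. Stack: [7, 2]
BINARY_OP | → 7 | 2 = 7. Stack: [7]
LOAD_FAST n → push 7. Stack: [7, 7]
LOAD_CONST → push 2. Stack: [7, 7, 2]
BINARY_OP << → 7 << 2 = 28. Stack: [7, 28]
BINARY_OP - → 7 - 28 = -21. Stack: [-21]
STORE_FAST n → n=-21. Stack: []
LOAD_FAST n → push -21. Stack: [-21]
LOAD_CONST → push 1. Stack: [-21, 1]
BINARY_OP + → -21 + 1 = -20. Stack: [-20]
STORE_FAST s → s=-20. Stack: []
LOAD_FAST n → push -21. Stack: [-21]
RETURN_VALUE → return -21.

-5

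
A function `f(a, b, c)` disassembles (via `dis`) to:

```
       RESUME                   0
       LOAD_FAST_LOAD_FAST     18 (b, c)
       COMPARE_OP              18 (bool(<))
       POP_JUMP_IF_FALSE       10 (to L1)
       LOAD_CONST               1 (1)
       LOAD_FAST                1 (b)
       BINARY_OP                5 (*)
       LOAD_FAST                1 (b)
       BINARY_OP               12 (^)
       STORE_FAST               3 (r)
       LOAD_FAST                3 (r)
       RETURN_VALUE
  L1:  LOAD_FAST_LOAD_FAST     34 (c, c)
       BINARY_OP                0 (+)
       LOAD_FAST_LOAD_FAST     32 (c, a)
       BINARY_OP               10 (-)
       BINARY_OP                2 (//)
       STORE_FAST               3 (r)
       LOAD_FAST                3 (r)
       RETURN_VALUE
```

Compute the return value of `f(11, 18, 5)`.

LOAD_FAST_LOAD_FAST b,c → push 18,5. Stack: [18, 5]
COMPARE_OP bool(<) → 18 vs 5 = False. Stack: [False]
POP_JUMP_IF_FALSE → pop False; jump. Stack: []
LOAD_FAST_LOAD_FAST c,c → push 5,5. Stack: [5, 5]
BINARY_OP + → 5 + 5 = 10. Stack: [10]
LOAD_FAST_LOAD_FAST c,a → push 5,11. Stack: [10, 5, 11]
BINARY_OP - → 5 - 11 = -6. Stack: [10, -6]
BINARY_OP // → 10 // -6 = -2. Stack: [-2]
STORE_FAST r → r=-2. Stack: []
LOAD_FAST r → push -2. Stack: [-2]
RETURN_VALUE → return -2.

-2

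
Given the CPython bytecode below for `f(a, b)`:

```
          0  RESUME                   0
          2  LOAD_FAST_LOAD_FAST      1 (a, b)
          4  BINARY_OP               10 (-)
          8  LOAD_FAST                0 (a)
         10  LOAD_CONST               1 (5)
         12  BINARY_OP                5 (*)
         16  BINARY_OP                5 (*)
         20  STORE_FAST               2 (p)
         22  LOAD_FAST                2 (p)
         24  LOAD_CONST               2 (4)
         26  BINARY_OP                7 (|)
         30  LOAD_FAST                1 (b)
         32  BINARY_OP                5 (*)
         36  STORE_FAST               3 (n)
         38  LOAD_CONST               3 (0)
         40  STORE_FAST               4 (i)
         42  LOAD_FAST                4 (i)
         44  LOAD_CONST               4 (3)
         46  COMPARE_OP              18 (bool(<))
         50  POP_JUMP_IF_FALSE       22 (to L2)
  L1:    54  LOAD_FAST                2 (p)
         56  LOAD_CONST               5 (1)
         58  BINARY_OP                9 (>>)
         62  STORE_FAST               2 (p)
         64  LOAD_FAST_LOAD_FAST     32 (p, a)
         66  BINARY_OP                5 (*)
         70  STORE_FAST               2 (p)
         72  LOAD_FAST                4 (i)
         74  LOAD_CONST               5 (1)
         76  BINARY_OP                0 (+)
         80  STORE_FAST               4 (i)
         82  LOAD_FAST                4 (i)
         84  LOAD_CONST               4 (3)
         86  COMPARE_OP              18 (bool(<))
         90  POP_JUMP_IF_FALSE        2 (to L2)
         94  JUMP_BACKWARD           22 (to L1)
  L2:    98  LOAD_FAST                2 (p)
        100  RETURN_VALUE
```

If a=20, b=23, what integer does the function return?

-300000

LOAD_FAST_LOAD_FAST a,b → push 20,23
BINARY_OP - → 20 - 23 = -3
LOAD_FAST a → push 20
LOAD_CONST → push 5
BINARY_OP * → 20 * 5 = 100
BINARY_OP * → -3 * 100 = -300
STORE_FAST p → p=-300
LOAD_FAST p → push -300
LOAD_CONST → push 4
BINARY_OP | → -300 | 4 = -300
LOAD_FAST b → push 23
BINARY_OP * → -300 * 23 = -6900
STORE_FAST n → n=-6900
LOAD_CONST → push 0
STORE_FAST i → i=0
LOAD_FAST i → push 0
LOAD_CONST → push 3
COMPARE_OP bool(<) → 0 vs 3 = True
POP_JUMP_IF_FALSE → pop True; no jump
LOAD_FAST p → push -300
LOAD_CONST → push 1
BINARY_OP >> → -300 >> 1 = -150
STORE_FAST p → p=-150
LOAD_FAST_LOAD_FAST p,a → push -150,20
BINARY_OP * → -150 * 20 = -3000
STORE_FAST p → p=-3000
LOAD_FAST i → push 0
LOAD_CONST → push 1
BINARY_OP + → 0 + 1 = 1
STORE_FAST i → i=1
LOAD_FAST i → push 1
LOAD_CONST → push 3
COMPARE_OP bool(<) → 1 vs 3 = True
POP_JUMP_IF_FALSE → pop True; no jump
LOAD_FAST p → push -3000
LOAD_CONST → push 1
BINARY_OP >> → -3000 >> 1 = -1500
STORE_FAST p → p=-1500
LOAD_FAST_LOAD_FAST p,a → push -1500,20
BINARY_OP * → -1500 * 20 = -30000
STORE_FAST p → p=-30000
LOAD_FAST i → push 1
LOAD_CONST → push 1
BINARY_OP + → 1 + 1 = 2
STORE_FAST i → i=2
LOAD_FAST i → push 2
LOAD_CONST → push 3
COMPARE_OP bool(<) → 2 vs 3 = True
POP_JUMP_IF_FALSE → pop True; no jump
LOAD_FAST p → push -30000
LOAD_CONST → push 1
BINARY_OP >> → -30000 >> 1 = -15000
STORE_FAST p → p=-15000
LOAD_FAST_LOAD_FAST p,a → push -15000,20
BINARY_OP * → -15000 * 20 = -300000
STORE_FAST p → p=-300000
LOAD_FAST i → push 2
LOAD_CONST → push 1
BINARY_OP + → 2 + 1 = 3
STORE_FAST i → i=3
LOAD_FAST i → push 3
LOAD_CONST → push 3
COMPARE_OP bool(<) → 3 vs 3 = False
POP_JUMP_IF_FALSE → pop False; jump
LOAD_FAST p → push -300000
RETURN_VALUE → return -300000.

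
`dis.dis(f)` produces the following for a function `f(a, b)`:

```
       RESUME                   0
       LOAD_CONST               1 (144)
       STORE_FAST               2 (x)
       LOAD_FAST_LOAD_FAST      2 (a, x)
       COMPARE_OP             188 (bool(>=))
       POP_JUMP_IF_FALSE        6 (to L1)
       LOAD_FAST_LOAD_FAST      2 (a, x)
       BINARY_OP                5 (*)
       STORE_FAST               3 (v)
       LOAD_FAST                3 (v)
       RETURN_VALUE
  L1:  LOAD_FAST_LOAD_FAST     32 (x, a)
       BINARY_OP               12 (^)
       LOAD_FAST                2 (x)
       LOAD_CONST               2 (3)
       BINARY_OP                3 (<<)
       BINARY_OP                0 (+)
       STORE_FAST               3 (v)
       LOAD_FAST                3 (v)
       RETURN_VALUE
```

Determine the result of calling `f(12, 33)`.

LOAD_CONST → push 144. Stack: [144]
STORE_FAST x → x=144. Stack: []
LOAD_FAST_LOAD_FAST a,x → push 12,144. Stack: [12, 144]
COMPARE_OP bool(>=) → 12 vs 144 = False. Stack: [False]
POP_JUMP_IF_FALSE → pop False; jump. Stack: []
LOAD_FAST_LOAD_FAST x,a → push 144,12. Stack: [144, 12]
BINARY_OP ^ → 144 ^ 12 = 156. Stack: [156]
LOAD_FAST x → push 144. Stack: [156, 144]
LOAD_CONST → push 3. Stack: [156, 144, 3]
BINARY_OP << → 144 << 3 = 1152. Stack: [156, 1152]
BINARY_OP + → 156 + 1152 = 1308. Stack: [1308]
STORE_FAST v → v=1308. Stack: []
LOAD_FAST v → push 1308. Stack: [1308]
RETURN_VALUE → return 1308.

1308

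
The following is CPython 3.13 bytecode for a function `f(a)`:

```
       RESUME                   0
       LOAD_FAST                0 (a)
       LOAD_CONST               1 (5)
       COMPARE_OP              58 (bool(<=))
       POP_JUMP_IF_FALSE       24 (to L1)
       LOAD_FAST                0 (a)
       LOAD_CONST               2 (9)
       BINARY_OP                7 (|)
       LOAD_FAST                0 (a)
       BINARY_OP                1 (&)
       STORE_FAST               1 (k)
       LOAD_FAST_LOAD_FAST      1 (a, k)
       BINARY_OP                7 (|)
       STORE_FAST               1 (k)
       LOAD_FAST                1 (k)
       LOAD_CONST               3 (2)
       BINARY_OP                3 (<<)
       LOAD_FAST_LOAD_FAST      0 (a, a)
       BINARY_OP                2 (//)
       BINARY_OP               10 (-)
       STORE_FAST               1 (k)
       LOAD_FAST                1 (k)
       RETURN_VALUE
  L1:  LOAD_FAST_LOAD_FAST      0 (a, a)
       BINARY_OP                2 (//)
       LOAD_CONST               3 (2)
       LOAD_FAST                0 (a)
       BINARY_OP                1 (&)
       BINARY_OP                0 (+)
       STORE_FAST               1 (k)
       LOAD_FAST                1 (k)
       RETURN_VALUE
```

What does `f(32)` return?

LOAD_FAST a → push 32. Stack: [32]
LOAD_CONST → push 5. Stack: [32, 5]
COMPARE_OP bool(<=) → 32 vs 5 = False. Stack: [False]
POP_JUMP_IF_FALSE → pop False; jump. Stack: []
LOAD_FAST_LOAD_FAST a,a → push 32,32. Stack: [32, 32]
BINARY_OP // → 32 // 32 = 1. Stack: [1]
LOAD_CONST → push 2. Stack: [1, 2]
LOAD_FAST a → push 32. Stack: [1, 2, 32]
BINARY_OP & → 2 & 32 = 0. Stack: [1, 0]
BINARY_OP + → 1 + 0 = 1. Stack: [1]
STORE_FAST k → k=1. Stack: []
LOAD_FAST k → push 1. Stack: [1]
RETURN_VALUE → return 1.

1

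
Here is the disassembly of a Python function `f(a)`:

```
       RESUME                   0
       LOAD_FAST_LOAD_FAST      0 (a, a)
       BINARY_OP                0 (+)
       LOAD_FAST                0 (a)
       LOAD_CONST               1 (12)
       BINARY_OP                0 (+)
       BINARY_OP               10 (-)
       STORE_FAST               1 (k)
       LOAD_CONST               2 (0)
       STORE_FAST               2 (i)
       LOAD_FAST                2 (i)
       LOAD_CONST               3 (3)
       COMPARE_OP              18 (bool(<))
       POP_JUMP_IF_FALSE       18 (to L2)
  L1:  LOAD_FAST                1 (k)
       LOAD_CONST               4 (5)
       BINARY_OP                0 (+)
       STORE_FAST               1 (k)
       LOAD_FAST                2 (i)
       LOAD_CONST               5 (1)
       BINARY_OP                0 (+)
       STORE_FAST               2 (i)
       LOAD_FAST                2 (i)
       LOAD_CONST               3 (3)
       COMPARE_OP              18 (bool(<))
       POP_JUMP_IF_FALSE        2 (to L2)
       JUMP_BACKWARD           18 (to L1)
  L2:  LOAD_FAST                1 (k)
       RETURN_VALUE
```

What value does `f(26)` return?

29

LOAD_FAST_LOAD_FAST a,a → push 26,26. Stack: [26, 26]
BINARY_OP + → 26 + 26 = 52. Stack: [52]
LOAD_FAST a → push 26. Stack: [52, 26]
LOAD_CONST → push 12. Stack: [52, 26, 12]
BINARY_OP + → 26 + 12 = 38. Stack: [52, 38]
BINARY_OP - → 52 - 38 = 14. Stack: [14]
STORE_FAST k → k=14. Stack: []
LOAD_CONST → push 0. Stack: [0]
STORE_FAST i → i=0. Stack: []
LOAD_FAST i → push 0. Stack: [0]
LOAD_CONST → push 3. Stack: [0, 3]
COMPARE_OP bool(<) → 0 vs 3 = True. Stack: [True]
POP_JUMP_IF_FALSE → pop True; no jump. Stack: []
LOAD_FAST k → push 14. Stack: [14]
LOAD_CONST → push 5. Stack: [14, 5]
BINARY_OP + → 14 + 5 = 19. Stack: [19]
STORE_FAST k → k=19. Stack: []
LOAD_FAST i → push 0. Stack: [0]
LOAD_CONST → push 1. Stack: [0, 1]
BINARY_OP + → 0 + 1 = 1. Stack: [1]
STORE_FAST i → i=1. Stack: []
LOAD_FAST i → push 1. Stack: [1]
LOAD_CONST → push 3. Stack: [1, 3]
COMPARE_OP bool(<) → 1 vs 3 = True. Stack: [True]
POP_JUMP_IF_FALSE → pop True; no jump. Stack: []
LOAD_FAST k → push 19. Stack: [19]
LOAD_CONST → push 5. Stack: [19, 5]
BINARY_OP + → 19 + 5 = 24. Stack: [24]
STORE_FAST k → k=24. Stack: []
LOAD_FAST i → push 1. Stack: [1]
LOAD_CONST → push 1. Stack: [1, 1]
BINARY_OP + → 1 + 1 = 2. Stack: [2]
STORE_FAST i → i=2. Stack: []
LOAD_FAST i → push 2. Stack: [2]
LOAD_CONST → push 3. Stack: [2, 3]
COMPARE_OP bool(<) → 2 vs 3 = True. Stack: [True]
POP_JUMP_IF_FALSE → pop True; no jump. Stack: []
LOAD_FAST k → push 24. Stack: [24]
LOAD_CONST → push 5. Stack: [24, 5]
BINARY_OP + → 24 + 5 = 29. Stack: [29]
STORE_FAST k → k=29. Stack: []
LOAD_FAST i → push 2. Stack: [2]
LOAD_CONST → push 1. Stack: [2, 1]
BINARY_OP + → 2 + 1 = 3. Stack: [3]
STORE_FAST i → i=3. Stack: []
LOAD_FAST i → push 3. Stack: [3]
LOAD_CONST → push 3. Stack: [3, 3]
COMPARE_OP bool(<) → 3 vs 3 = False. Stack: [False]
POP_JUMP_IF_FALSE → pop False; jump. Stack: []
LOAD_FAST k → push 29. Stack: [29]
RETURN_VALUE → return 29.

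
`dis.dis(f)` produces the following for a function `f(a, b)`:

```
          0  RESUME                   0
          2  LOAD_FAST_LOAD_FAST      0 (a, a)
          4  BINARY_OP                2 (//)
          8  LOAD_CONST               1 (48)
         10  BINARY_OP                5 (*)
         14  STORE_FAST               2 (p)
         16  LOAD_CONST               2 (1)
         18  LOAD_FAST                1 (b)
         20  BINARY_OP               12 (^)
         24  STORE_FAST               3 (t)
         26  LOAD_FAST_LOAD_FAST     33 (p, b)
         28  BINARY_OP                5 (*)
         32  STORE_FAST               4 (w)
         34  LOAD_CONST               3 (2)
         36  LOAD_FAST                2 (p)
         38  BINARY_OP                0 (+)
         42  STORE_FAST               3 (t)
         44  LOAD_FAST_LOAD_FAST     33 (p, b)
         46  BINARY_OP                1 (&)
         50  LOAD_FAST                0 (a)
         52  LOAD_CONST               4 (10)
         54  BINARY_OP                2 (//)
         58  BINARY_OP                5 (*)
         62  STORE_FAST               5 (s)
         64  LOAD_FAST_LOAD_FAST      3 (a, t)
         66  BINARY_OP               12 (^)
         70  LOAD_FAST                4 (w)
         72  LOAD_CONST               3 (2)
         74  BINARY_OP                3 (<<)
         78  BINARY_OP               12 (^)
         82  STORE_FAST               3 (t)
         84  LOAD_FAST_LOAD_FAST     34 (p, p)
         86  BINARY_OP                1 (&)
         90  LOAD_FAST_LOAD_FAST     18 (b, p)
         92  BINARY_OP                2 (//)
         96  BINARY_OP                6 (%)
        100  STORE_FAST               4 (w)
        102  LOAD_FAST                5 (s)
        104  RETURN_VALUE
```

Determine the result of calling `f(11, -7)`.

48

LOAD_FAST_LOAD_FAST a,a → push 11,11. Stack: [11, 11]
BINARY_OP // → 11 // 11 = 1. Stack: [1]
LOAD_CONST → push 48. Stack: [1, 48]
BINARY_OP * → 1 * 48 = 48. Stack: [48]
STORE_FAST p → p=48. Stack: []
LOAD_CONST → push 1. Stack: [1]
LOAD_FAST b → push -7. Stack: [1, -7]
BINARY_OP ^ → 1 ^ -7 = -8. Stack: [-8]
STORE_FAST t → t=-8. Stack: []
LOAD_FAST_LOAD_FAST p,b → push 48,-7. Stack: [48, -7]
BINARY_OP * → 48 * -7 = -336. Stack: [-336]
STORE_FAST w → w=-336. Stack: []
LOAD_CONST → push 2. Stack: [2]
LOAD_FAST p → push 48. Stack: [2, 48]
BINARY_OP + → 2 + 48 = 50. Stack: [50]
STORE_FAST t → t=50. Stack: []
LOAD_FAST_LOAD_FAST p,b → push 48,-7. Stack: [48, -7]
BINARY_OP & → 48 & -7 = 48. Stack: [48]
LOAD_FAST a → push 11. Stack: [48, 11]
LOAD_CONST → push 10. Stack: [48, 11, 10]
BINARY_OP // → 11 // 10 = 1. Stack: [48, 1]
BINARY_OP * → 48 * 1 = 48. Stack: [48]
STORE_FAST s → s=48. Stack: []
LOAD_FAST_LOAD_FAST a,t → push 11,50. Stack: [11, 50]
BINARY_OP ^ → 11 ^ 50 = 57. Stack: [57]
LOAD_FAST w → push -336. Stack: [57, -336]
LOAD_CONST → push 2. Stack: [57, -336, 2]
BINARY_OP << → -336 << 2 = -1344. Stack: [57, -1344]
BINARY_OP ^ → 57 ^ -1344 = -1287. Stack: [-1287]
STORE_FAST t → t=-1287. Stack: []
LOAD_FAST_LOAD_FAST p,p → push 48,48. Stack: [48, 48]
BINARY_OP & → 48 & 48 = 48. Stack: [48]
LOAD_FAST_LOAD_FAST b,p → push -7,48. Stack: [48, -7, 48]
BINARY_OP // → -7 // 48 = -1. Stack: [48, -1]
BINARY_OP % → 48 % -1 = 0. Stack: [0]
STORE_FAST w → w=0. Stack: []
LOAD_FAST s → push 48. Stack: [48]
RETURN_VALUE → return 48.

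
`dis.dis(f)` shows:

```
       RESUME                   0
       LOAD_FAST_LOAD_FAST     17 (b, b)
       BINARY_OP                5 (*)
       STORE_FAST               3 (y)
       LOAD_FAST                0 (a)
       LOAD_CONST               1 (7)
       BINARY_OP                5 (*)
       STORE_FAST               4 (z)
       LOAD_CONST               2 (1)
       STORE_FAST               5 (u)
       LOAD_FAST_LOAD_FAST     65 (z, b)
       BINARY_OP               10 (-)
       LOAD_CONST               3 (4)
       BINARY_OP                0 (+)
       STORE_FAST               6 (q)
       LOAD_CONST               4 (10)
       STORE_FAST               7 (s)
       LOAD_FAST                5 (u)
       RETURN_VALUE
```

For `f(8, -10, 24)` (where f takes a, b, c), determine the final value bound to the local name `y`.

100

LOAD_FAST_LOAD_FAST b,b → push -10,-10. Stack: [-10, -10]
BINARY_OP * → -10 * -10 = 100. Stack: [100]
STORE_FAST y → y=100. Stack: []
LOAD_FAST a → push 8. Stack: [8]
LOAD_CONST → push 7. Stack: [8, 7]
BINARY_OP * → 8 * 7 = 56. Stack: [56]
STORE_FAST z → z=56. Stack: []
LOAD_CONST → push 1. Stack: [1]
STORE_FAST u → u=1. Stack: []
LOAD_FAST_LOAD_FAST z,b → push 56,-10. Stack: [56, -10]
BINARY_OP - → 56 - -10 = 66. Stack: [66]
LOAD_CONST → push 4. Stack: [66, 4]
BINARY_OP + → 66 + 4 = 70. Stack: [70]
STORE_FAST q → q=70. Stack: []
LOAD_CONST → push 10. Stack: [10]
STORE_FAST s → s=10. Stack: []
LOAD_FAST u → push 1. Stack: [1]
RETURN_VALUE → return 1.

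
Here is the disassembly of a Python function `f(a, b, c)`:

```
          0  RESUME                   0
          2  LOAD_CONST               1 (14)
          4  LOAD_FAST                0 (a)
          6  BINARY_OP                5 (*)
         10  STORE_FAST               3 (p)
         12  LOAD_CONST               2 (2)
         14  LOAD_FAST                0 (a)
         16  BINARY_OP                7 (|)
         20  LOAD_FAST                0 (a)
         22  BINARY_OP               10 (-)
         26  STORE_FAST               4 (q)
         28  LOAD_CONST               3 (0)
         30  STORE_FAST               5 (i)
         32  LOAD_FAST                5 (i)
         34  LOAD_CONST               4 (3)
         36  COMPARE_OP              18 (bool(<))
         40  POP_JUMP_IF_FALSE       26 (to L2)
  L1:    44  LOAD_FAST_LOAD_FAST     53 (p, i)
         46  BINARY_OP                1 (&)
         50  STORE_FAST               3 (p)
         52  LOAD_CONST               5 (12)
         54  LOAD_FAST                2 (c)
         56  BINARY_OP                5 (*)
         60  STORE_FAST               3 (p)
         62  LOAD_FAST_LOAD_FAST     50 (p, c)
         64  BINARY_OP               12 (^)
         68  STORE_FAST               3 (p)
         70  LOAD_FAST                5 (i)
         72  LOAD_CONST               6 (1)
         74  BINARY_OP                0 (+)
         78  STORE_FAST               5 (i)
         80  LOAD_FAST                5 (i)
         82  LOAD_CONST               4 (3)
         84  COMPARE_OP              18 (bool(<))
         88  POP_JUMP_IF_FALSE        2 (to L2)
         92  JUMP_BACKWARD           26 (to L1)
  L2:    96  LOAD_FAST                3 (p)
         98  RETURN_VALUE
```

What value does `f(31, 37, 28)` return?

LOAD_CONST → push 14
LOAD_FAST a → push 31
BINARY_OP * → 14 * 31 = 434
STORE_FAST p → p=434
LOAD_CONST → push 2
LOAD_FAST a → push 31
BINARY_OP | → 2 | 31 = 31
LOAD_FAST a → push 31
BINARY_OP - → 31 - 31 = 0
STORE_FAST q → q=0
LOAD_CONST → push 0
STORE_FAST i → i=0
LOAD_FAST i → push 0
LOAD_CONST → push 3
COMPARE_OP bool(<) → 0 vs 3 = True
POP_JUMP_IF_FALSE → pop True; no jump
LOAD_FAST_LOAD_FAST p,i → push 434,0
BINARY_OP & → 434 & 0 = 0
STORE_FAST p → p=0
LOAD_CONST → push 12
LOAD_FAST c → push 28
BINARY_OP * → 12 * 28 = 336
STORE_FAST p → p=336
LOAD_FAST_LOAD_FAST p,c → push 336,28
BINARY_OP ^ → 336 ^ 28 = 332
STORE_FAST p → p=332
LOAD_FAST i → push 0
LOAD_CONST → push 1
BINARY_OP + → 0 + 1 = 1
STORE_FAST i → i=1
LOAD_FAST i → push 1
LOAD_CONST → push 3
COMPARE_OP bool(<) → 1 vs 3 = True
POP_JUMP_IF_FALSE → pop True; no jump
LOAD_FAST_LOAD_FAST p,i → push 332,1
BINARY_OP & → 332 & 1 = 0
STORE_FAST p → p=0
LOAD_CONST → push 12
LOAD_FAST c → push 28
BINARY_OP * → 12 * 28 = 336
STORE_FAST p → p=336
LOAD_FAST_LOAD_FAST p,c → push 336,28
BINARY_OP ^ → 336 ^ 28 = 332
STORE_FAST p → p=332
LOAD_FAST i → push 1
LOAD_CONST → push 1
BINARY_OP + → 1 + 1 = 2
STORE_FAST i → i=2
LOAD_FAST i → push 2
LOAD_CONST → push 3
COMPARE_OP bool(<) → 2 vs 3 = True
POP_JUMP_IF_FALSE → pop True; no jump
LOAD_FAST_LOAD_FAST p,i → push 332,2
BINARY_OP & → 332 & 2 = 0
STORE_FAST p → p=0
LOAD_CONST → push 12
LOAD_FAST c → push 28
BINARY_OP * → 12 * 28 = 336
STORE_FAST p → p=336
LOAD_FAST_LOAD_FAST p,c → push 336,28
BINARY_OP ^ → 336 ^ 28 = 332
STORE_FAST p → p=332
LOAD_FAST i → push 2
LOAD_CONST → push 1
BINARY_OP + → 2 + 1 = 3
STORE_FAST i → i=3
LOAD_FAST i → push 3
LOAD_CONST → push 3
COMPARE_OP bool(<) → 3 vs 3 = False
POP_JUMP_IF_FALSE → pop False; jump
LOAD_FAST p → push 332
RETURN_VALUE → return 332.

332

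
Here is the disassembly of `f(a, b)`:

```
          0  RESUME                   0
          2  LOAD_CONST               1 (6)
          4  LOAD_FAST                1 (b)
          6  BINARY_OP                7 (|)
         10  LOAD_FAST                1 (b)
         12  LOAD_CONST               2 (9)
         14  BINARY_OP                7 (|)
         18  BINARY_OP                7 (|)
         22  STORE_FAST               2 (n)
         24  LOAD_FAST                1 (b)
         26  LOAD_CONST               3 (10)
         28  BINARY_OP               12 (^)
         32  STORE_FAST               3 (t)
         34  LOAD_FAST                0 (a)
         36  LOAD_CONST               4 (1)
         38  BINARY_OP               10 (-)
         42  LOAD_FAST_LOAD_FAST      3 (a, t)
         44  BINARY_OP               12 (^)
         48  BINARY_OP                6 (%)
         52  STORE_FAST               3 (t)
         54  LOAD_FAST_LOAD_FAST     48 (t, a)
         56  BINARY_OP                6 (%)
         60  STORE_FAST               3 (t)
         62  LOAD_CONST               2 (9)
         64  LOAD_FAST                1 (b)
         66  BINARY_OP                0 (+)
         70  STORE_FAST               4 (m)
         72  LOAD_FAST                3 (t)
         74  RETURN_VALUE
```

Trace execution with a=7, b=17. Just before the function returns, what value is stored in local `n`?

31

LOAD_CONST → push 6. Stack: [6]
LOAD_FAST b → push 17. Stack: [6, 17]
BINARY_OP | → 6 | 17 = 23. Stack: [23]
LOAD_FAST b → push 17. Stack: [23, 17]
LOAD_CONST → push 9. Stack: [23, 17, 9]
BINARY_OP | → 17 | 9 = 25. Stack: [23, 25]
BINARY_OP | → 23 | 25 = 31. Stack: [31]
STORE_FAST n → n=31. Stack: []
LOAD_FAST b → push 17. Stack: [17]
LOAD_CONST → push 10. Stack: [17, 10]
BINARY_OP ^ → 17 ^ 10 = 27. Stack: [27]
STORE_FAST t → t=27. Stack: []
LOAD_FAST a → push 7. Stack: [7]
LOAD_CONST → push 1. Stack: [7, 1]
BINARY_OP - → 7 - 1 = 6. Stack: [6]
LOAD_FAST_LOAD_FAST a,t → push 7,27. Stack: [6, 7, 27]
BINARY_OP ^ → 7 ^ 27 = 28. Stack: [6, 28]
BINARY_OP % → 6 % 28 = 6. Stack: [6]
STORE_FAST t → t=6. Stack: []
LOAD_FAST_LOAD_FAST t,a → push 6,7. Stack: [6, 7]
BINARY_OP % → 6 % 7 = 6. Stack: [6]
STORE_FAST t → t=6. Stack: []
LOAD_CONST → push 9. Stack: [9]
LOAD_FAST b → push 17. Stack: [9, 17]
BINARY_OP + → 9 + 17 = 26. Stack: [26]
STORE_FAST m → m=26. Stack: []
LOAD_FAST t → push 6. Stack: [6]
RETURN_VALUE → return 6.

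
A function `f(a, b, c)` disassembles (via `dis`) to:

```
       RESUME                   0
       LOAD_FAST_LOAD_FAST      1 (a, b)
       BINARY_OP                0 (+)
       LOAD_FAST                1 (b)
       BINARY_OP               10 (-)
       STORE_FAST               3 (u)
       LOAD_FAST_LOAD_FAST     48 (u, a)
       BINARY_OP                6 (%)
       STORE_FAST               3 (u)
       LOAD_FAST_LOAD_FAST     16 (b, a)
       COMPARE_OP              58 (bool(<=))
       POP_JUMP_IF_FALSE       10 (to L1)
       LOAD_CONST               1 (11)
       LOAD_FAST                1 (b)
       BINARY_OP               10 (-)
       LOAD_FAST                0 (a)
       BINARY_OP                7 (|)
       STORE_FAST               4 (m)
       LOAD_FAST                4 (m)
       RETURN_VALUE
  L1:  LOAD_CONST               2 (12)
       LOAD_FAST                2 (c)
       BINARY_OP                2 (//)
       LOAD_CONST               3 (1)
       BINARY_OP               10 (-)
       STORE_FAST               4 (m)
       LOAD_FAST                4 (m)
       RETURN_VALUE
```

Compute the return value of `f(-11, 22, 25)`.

-1

LOAD_FAST_LOAD_FAST a,b → push -11,22. Stack: [-11, 22]
BINARY_OP + → -11 + 22 = 11. Stack: [11]
LOAD_FAST b → push 22. Stack: [11, 22]
BINARY_OP - → 11 - 22 = -11. Stack: [-11]
STORE_FAST u → u=-11. Stack: []
LOAD_FAST_LOAD_FAST u,a → push -11,-11. Stack: [-11, -11]
BINARY_OP % → -11 % -11 = 0. Stack: [0]
STORE_FAST u → u=0. Stack: []
LOAD_FAST_LOAD_FAST b,a → push 22,-11. Stack: [22, -11]
COMPARE_OP bool(<=) → 22 vs -11 = False. Stack: [False]
POP_JUMP_IF_FALSE → pop False; jump. Stack: []
LOAD_CONST → push 12. Stack: [12]
LOAD_FAST c → push 25. Stack: [12, 25]
BINARY_OP // → 12 // 25 = 0. Stack: [0]
LOAD_CONST → push 1. Stack: [0, 1]
BINARY_OP - → 0 - 1 = -1. Stack: [-1]
STORE_FAST m → m=-1. Stack: []
LOAD_FAST m → push -1. Stack: [-1]
RETURN_VALUE → return -1.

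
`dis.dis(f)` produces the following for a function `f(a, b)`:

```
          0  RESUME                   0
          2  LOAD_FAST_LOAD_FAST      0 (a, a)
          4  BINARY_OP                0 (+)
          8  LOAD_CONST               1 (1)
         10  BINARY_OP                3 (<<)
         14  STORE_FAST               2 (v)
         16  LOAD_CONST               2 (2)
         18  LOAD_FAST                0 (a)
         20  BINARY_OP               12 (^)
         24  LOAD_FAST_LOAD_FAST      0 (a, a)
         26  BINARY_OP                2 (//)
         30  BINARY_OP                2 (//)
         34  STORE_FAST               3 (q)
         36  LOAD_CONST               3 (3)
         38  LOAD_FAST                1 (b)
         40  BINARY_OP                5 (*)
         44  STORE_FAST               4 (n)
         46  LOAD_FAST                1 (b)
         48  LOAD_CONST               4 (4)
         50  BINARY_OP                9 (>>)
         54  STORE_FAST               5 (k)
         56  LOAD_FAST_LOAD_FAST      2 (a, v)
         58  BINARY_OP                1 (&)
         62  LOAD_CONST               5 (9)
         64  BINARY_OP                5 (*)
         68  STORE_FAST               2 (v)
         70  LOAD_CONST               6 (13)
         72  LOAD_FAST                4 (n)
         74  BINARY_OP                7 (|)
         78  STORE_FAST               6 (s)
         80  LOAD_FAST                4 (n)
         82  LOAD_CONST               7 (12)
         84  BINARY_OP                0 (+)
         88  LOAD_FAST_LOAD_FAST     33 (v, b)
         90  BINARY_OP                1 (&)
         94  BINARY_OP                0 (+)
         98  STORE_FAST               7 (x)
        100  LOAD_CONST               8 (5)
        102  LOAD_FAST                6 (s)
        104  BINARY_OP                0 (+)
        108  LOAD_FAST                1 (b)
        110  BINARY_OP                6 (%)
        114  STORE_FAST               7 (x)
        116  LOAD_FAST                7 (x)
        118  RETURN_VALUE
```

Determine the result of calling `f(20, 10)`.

LOAD_FAST_LOAD_FAST a,a → push 20,20. Stack: [20, 20]
BINARY_OP + → 20 + 20 = 40. Stack: [40]
LOAD_CONST → push 1. Stack: [40, 1]
BINARY_OP << → 40 << 1 = 80. Stack: [80]
STORE_FAST v → v=80. Stack: []
LOAD_CONST → push 2. Stack: [2]
LOAD_FAST a → push 20. Stack: [2, 20]
BINARY_OP ^ → 2 ^ 20 = 22. Stack: [22]
LOAD_FAST_LOAD_FAST a,a → push 20,20. Stack: [22, 20, 20]
BINARY_OP // → 20 // 20 = 1. Stack: [22, 1]
BINARY_OP // → 22 // 1 = 22. Stack: [22]
STORE_FAST q → q=22. Stack: []
LOAD_CONST → push 3. Stack: [3]
LOAD_FAST b → push 10. Stack: [3, 10]
BINARY_OP * → 3 * 10 = 30. Stack: [30]
STORE_FAST n → n=30. Stack: []
LOAD_FAST b → push 10. Stack: [10]
LOAD_CONST → push 4. Stack: [10, 4]
BINARY_OP >> → 10 >> 4 = 0. Stack: [0]
STORE_FAST k → k=0. Stack: []
LOAD_FAST_LOAD_FAST a,v → push 20,80. Stack: [20, 80]
BINARY_OP & → 20 & 80 = 16. Stack: [16]
LOAD_CONST → push 9. Stack: [16, 9]
BINARY_OP * → 16 * 9 = 144. Stack: [144]
STORE_FAST v → v=144. Stack: []
LOAD_CONST → push 13. Stack: [13]
LOAD_FAST n → push 30. Stack: [13, 30]
BINARY_OP | → 13 | 30 = 31. Stack: [31]
STORE_FAST s → s=31. Stack: []
LOAD_FAST n → push 30. Stack: [30]
LOAD_CONST → push 12. Stack: [30, 12]
BINARY_OP + → 30 + 12 = 42. Stack: [42]
LOAD_FAST_LOAD_FAST v,b → push 144,10. Stack: [42, 144, 10]
BINARY_OP & → 144 & 10 = 0. Stack: [42, 0]
BINARY_OP + → 42 + 0 = 42. Stack: [42]
STORE_FAST x → x=42. Stack: []
LOAD_CONST → push 5. Stack: [5]
LOAD_FAST s → push 31. Stack: [5, 31]
BINARY_OP + → 5 + 31 = 36. Stack: [36]
LOAD_FAST b → push 10. Stack: [36, 10]
BINARY_OP % → 36 % 10 = 6. Stack: [6]
STORE_FAST x → x=6. Stack: []
LOAD_FAST x → push 6. Stack: [6]
RETURN_VALUE → return 6.

6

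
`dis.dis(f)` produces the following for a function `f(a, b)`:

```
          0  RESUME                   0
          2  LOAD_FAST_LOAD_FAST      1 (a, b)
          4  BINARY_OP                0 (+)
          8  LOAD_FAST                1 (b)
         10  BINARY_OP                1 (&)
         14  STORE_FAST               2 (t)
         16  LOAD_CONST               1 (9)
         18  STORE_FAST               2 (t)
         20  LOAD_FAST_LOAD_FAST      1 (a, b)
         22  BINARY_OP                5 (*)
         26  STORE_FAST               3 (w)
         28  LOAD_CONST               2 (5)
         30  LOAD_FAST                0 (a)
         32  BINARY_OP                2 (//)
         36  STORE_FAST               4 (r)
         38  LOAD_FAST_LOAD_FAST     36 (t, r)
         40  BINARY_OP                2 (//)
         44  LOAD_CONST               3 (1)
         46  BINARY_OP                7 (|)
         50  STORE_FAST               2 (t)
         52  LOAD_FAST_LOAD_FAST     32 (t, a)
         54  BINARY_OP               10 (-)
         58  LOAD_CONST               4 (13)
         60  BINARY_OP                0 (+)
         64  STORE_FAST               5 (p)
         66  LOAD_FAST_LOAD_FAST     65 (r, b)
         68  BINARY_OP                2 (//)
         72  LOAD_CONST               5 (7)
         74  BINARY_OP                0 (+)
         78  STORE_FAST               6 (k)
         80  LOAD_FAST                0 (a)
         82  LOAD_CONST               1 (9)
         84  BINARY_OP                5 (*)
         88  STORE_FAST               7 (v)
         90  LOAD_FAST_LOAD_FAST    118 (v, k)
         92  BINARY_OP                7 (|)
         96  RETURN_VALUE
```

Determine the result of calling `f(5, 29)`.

47

LOAD_FAST_LOAD_FAST a,b → push 5,29. Stack: [5, 29]
BINARY_OP + → 5 + 29 = 34. Stack: [34]
LOAD_FAST b → push 29. Stack: [34, 29]
BINARY_OP & → 34 & 29 = 0. Stack: [0]
STORE_FAST t → t=0. Stack: []
LOAD_CONST → push 9. Stack: [9]
STORE_FAST t → t=9. Stack: []
LOAD_FAST_LOAD_FAST a,b → push 5,29. Stack: [5, 29]
BINARY_OP * → 5 * 29 = 145. Stack: [145]
STORE_FAST w → w=145. Stack: []
LOAD_CONST → push 5. Stack: [5]
LOAD_FAST a → push 5. Stack: [5, 5]
BINARY_OP // → 5 // 5 = 1. Stack: [1]
STORE_FAST r → r=1. Stack: []
LOAD_FAST_LOAD_FAST t,r → push 9,1. Stack: [9, 1]
BINARY_OP // → 9 // 1 = 9. Stack: [9]
LOAD_CONST → push 1. Stack: [9, 1]
BINARY_OP | → 9 | 1 = 9. Stack: [9]
STORE_FAST t → t=9. Stack: []
LOAD_FAST_LOAD_FAST t,a → push 9,5. Stack: [9, 5]
BINARY_OP - → 9 - 5 = 4. Stack: [4]
LOAD_CONST → push 13. Stack: [4, 13]
BINARY_OP + → 4 + 13 = 17. Stack: [17]
STORE_FAST p → p=17. Stack: []
LOAD_FAST_LOAD_FAST r,b → push 1,29. Stack: [1, 29]
BINARY_OP // → 1 // 29 = 0. Stack: [0]
LOAD_CONST → push 7. Stack: [0, 7]
BINARY_OP + → 0 + 7 = 7. Stack: [7]
STORE_FAST k → k=7. Stack: []
LOAD_FAST a → push 5. Stack: [5]
LOAD_CONST → push 9. Stack: [5, 9]
BINARY_OP * → 5 * 9 = 45. Stack: [45]
STORE_FAST v → v=45. Stack: []
LOAD_FAST_LOAD_FAST v,k → push 45,7. Stack: [45, 7]
BINARY_OP | → 45 | 7 = 47. Stack: [47]
RETURN_VALUE → return 47.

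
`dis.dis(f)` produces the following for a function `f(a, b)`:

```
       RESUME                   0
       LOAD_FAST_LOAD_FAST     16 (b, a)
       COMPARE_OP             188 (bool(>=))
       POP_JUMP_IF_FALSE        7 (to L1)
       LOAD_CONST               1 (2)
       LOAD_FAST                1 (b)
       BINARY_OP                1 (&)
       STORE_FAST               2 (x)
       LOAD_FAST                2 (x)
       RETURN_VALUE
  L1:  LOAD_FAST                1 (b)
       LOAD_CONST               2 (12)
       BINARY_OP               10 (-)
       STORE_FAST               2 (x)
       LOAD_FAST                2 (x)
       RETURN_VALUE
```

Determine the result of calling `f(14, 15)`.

2

LOAD_FAST_LOAD_FAST b,a → push 15,14. Stack: [15, 14]
COMPARE_OP bool(>=) → 15 vs 14 = True. Stack: [True]
POP_JUMP_IF_FALSE → pop True; no jump. Stack: []
LOAD_CONST → push 2. Stack: [2]
LOAD_FAST b → push 15. Stack: [2, 15]
BINARY_OP & → 2 & 15 = 2. Stack: [2]
STORE_FAST x → x=2. Stack: []
LOAD_FAST x → push 2. Stack: [2]
RETURN_VALUE → return 2.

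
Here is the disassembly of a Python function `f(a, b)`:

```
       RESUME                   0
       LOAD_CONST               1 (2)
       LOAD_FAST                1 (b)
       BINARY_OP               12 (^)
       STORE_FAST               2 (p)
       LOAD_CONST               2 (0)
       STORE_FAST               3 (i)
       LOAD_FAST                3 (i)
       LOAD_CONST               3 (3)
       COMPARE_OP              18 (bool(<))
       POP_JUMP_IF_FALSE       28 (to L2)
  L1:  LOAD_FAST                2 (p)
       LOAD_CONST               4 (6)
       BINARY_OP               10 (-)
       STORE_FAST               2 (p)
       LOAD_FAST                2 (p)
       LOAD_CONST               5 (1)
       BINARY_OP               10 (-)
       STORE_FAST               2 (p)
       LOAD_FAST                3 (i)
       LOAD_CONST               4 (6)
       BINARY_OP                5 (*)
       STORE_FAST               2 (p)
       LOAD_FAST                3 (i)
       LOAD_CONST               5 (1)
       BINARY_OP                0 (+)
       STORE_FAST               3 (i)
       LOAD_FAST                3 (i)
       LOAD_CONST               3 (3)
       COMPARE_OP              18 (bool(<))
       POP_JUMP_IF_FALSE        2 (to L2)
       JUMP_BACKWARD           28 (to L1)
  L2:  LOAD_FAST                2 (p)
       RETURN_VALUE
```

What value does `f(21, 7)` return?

LOAD_CONST → push 2
LOAD_FAST b → push 7
BINARY_OP ^ → 2 ^ 7 = 5
STORE_FAST p → p=5
LOAD_CONST → push 0
STORE_FAST i → i=0
LOAD_FAST i → push 0
LOAD_CONST → push 3
COMPARE_OP bool(<) → 0 vs 3 = True
POP_JUMP_IF_FALSE → pop True; no jump
LOAD_FAST p → push 5
LOAD_CONST → push 6
BINARY_OP - → 5 - 6 = -1
STORE_FAST p → p=-1
LOAD_FAST p → push -1
LOAD_CONST → push 1
BINARY_OP - → -1 - 1 = -2
STORE_FAST p → p=-2
LOAD_FAST i → push 0
LOAD_CONST → push 6
BINARY_OP * → 0 * 6 = 0
STORE_FAST p → p=0
LOAD_FAST i → push 0
LOAD_CONST → push 1
BINARY_OP + → 0 + 1 = 1
STORE_FAST i → i=1
LOAD_FAST i → push 1
LOAD_CONST → push 3
COMPARE_OP bool(<) → 1 vs 3 = True
POP_JUMP_IF_FALSE → pop True; no jump
LOAD_FAST p → push 0
LOAD_CONST → push 6
BINARY_OP - → 0 - 6 = -6
STORE_FAST p → p=-6
LOAD_FAST p → push -6
LOAD_CONST → push 1
BINARY_OP - → -6 - 1 = -7
STORE_FAST p → p=-7
LOAD_FAST i → push 1
LOAD_CONST → push 6
BINARY_OP * → 1 * 6 = 6
STORE_FAST p → p=6
LOAD_FAST i → push 1
LOAD_CONST → push 1
BINARY_OP + → 1 + 1 = 2
STORE_FAST i → i=2
LOAD_FAST i → push 2
LOAD_CONST → push 3
COMPARE_OP bool(<) → 2 vs 3 = True
POP_JUMP_IF_FALSE → pop True; no jump
LOAD_FAST p → push 6
LOAD_CONST → push 6
BINARY_OP - → 6 - 6 = 0
STORE_FAST p → p=0
LOAD_FAST p → push 0
LOAD_CONST → push 1
BINARY_OP - → 0 - 1 = -1
STORE_FAST p → p=-1
LOAD_FAST i → push 2
LOAD_CONST → push 6
BINARY_OP * → 2 * 6 = 12
STORE_FAST p → p=12
LOAD_FAST i → push 2
LOAD_CONST → push 1
BINARY_OP + → 2 + 1 = 3
STORE_FAST i → i=3
LOAD_FAST i → push 3
LOAD_CONST → push 3
COMPARE_OP bool(<) → 3 vs 3 = False
POP_JUMP_IF_FALSE → pop False; jump
LOAD_FAST p → push 12
RETURN_VALUE → return 12.

12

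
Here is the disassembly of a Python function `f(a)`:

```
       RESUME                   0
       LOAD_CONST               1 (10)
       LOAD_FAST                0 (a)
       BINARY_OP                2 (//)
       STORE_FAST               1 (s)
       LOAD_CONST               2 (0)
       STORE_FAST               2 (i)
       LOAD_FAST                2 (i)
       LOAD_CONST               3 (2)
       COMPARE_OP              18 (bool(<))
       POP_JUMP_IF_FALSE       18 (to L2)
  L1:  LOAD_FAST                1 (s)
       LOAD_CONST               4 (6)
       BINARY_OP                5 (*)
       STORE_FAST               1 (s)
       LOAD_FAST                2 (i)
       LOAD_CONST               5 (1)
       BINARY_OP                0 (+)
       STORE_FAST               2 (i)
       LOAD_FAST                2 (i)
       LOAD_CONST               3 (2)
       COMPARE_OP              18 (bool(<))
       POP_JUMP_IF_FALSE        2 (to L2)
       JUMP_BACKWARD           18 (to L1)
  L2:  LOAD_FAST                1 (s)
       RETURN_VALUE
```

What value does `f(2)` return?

180

LOAD_CONST → push 10. Stack: [10]
LOAD_FAST a → push 2. Stack: [10, 2]
BINARY_OP // → 10 // 2 = 5. Stack: [5]
STORE_FAST s → s=5. Stack: []
LOAD_CONST → push 0. Stack: [0]
STORE_FAST i → i=0. Stack: []
LOAD_FAST i → push 0. Stack: [0]
LOAD_CONST → push 2. Stack: [0, 2]
COMPARE_OP bool(<) → 0 vs 2 = True. Stack: [True]
POP_JUMP_IF_FALSE → pop True; no jump. Stack: []
LOAD_FAST s → push 5. Stack: [5]
LOAD_CONST → push 6. Stack: [5, 6]
BINARY_OP * → 5 * 6 = 30. Stack: [30]
STORE_FAST s → s=30. Stack: []
LOAD_FAST i → push 0. Stack: [0]
LOAD_CONST → push 1. Stack: [0, 1]
BINARY_OP + → 0 + 1 = 1. Stack: [1]
STORE_FAST i → i=1. Stack: []
LOAD_FAST i → push 1. Stack: [1]
LOAD_CONST → push 2. Stack: [1, 2]
COMPARE_OP bool(<) → 1 vs 2 = True. Stack: [True]
POP_JUMP_IF_FALSE → pop True; no jump. Stack: []
LOAD_FAST s → push 30. Stack: [30]
LOAD_CONST → push 6. Stack: [30, 6]
BINARY_OP * → 30 * 6 = 180. Stack: [180]
STORE_FAST s → s=180. Stack: []
LOAD_FAST i → push 1. Stack: [1]
LOAD_CONST → push 1. Stack: [1, 1]
BINARY_OP + → 1 + 1 = 2. Stack: [2]
STORE_FAST i → i=2. Stack: []
LOAD_FAST i → push 2. Stack: [2]
LOAD_CONST → push 2. Stack: [2, 2]
COMPARE_OP bool(<) → 2 vs 2 = False. Stack: [False]
POP_JUMP_IF_FALSE → pop False; jump. Stack: []
LOAD_FAST s → push 180. Stack: [180]
RETURN_VALUE → return 180.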